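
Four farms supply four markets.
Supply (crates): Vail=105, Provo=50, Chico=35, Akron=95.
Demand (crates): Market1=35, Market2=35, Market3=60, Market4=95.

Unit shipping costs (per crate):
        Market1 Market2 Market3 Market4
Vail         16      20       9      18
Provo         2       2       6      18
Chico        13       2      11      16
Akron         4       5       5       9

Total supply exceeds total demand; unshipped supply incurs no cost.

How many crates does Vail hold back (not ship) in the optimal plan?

60

An optimal plan:
  Vail to Market3: 45 crates
  Provo to Market1: 35 crates
  Provo to Market3: 15 crates
  Chico to Market2: 35 crates
  Akron to Market4: 95 crates
Total cost = 1490.
Vail ships 45 of its 105, leaving 60.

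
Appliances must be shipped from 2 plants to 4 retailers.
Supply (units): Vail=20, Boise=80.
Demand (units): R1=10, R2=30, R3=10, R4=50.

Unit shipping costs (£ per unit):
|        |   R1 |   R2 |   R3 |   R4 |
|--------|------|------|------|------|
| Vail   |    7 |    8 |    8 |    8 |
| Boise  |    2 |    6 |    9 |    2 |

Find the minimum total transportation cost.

400

An optimal shipping plan:
  Vail–R2: 10 × £8 = £80
  Vail–R3: 10 × £8 = £80
  Boise–R1: 10 × £2 = £20
  Boise–R2: 20 × £6 = £120
  Boise–R4: 50 × £2 = £100
Total = 80 + 80 + 20 + 120 + 100 = £400.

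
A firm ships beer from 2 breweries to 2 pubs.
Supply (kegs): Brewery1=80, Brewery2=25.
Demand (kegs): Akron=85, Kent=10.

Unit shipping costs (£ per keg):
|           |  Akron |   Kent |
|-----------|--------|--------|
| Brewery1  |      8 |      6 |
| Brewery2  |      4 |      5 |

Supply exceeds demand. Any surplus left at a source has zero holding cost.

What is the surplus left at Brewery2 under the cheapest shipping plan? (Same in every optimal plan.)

Minimum-cost shipments:
  Brewery1–Akron: 60 × £8 = £480
  Brewery1–Kent: 10 × £6 = £60
  Brewery2–Akron: 25 × £4 = £100
Total cost = £640.
Brewery2 ships 25 of its 25, leaving 0.

0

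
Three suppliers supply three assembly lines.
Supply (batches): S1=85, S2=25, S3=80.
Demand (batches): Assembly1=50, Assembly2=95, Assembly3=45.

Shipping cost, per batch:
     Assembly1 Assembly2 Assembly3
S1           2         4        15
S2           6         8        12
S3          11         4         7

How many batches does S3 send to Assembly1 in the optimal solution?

0

Optimal shipments:
  S1→Assembly1: 25 × 2 = 50
  S1→Assembly2: 60 × 4 = 240
  S2→Assembly1: 25 × 6 = 150
  S3→Assembly2: 35 × 4 = 140
  S3→Assembly3: 45 × 7 = 315
Total cost = 895.
The route S3→Assembly1 is not used.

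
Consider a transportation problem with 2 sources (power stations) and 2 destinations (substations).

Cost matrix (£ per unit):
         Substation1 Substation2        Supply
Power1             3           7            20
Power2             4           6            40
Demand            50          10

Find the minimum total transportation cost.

An optimal shipping plan:
  Power1 to Substation1: 20 × £3 = £60
  Power2 to Substation1: 30 × £4 = £120
  Power2 to Substation2: 10 × £6 = £60
Total = 60 + 120 + 60 = £240.

240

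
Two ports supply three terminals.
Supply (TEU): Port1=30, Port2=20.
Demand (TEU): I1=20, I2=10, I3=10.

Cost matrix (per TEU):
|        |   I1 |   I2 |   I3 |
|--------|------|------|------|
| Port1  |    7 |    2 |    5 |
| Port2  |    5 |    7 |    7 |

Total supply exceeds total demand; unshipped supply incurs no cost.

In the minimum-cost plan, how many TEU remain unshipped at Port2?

Minimum-cost shipments:
  Port1–I2: 10 × 2 = 20
  Port1–I3: 10 × 5 = 50
  Port2–I1: 20 × 5 = 100
Total cost = 170.
Port2 ships 20 of its 20, leaving 0.

0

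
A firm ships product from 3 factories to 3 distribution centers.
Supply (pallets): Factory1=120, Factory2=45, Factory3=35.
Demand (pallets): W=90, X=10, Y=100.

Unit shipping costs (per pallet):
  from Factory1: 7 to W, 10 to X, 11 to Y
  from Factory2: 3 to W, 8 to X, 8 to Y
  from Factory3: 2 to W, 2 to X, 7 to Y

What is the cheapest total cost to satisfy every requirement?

1445

A cheapest plan:
  Factory1→W: 20 × 7 = 140
  Factory1→Y: 100 × 11 = 1100
  Factory2→W: 45 × 3 = 135
  Factory3→W: 25 × 2 = 50
  Factory3→X: 10 × 2 = 20
Total = 140 + 1100 + 135 + 50 + 20 = 1445.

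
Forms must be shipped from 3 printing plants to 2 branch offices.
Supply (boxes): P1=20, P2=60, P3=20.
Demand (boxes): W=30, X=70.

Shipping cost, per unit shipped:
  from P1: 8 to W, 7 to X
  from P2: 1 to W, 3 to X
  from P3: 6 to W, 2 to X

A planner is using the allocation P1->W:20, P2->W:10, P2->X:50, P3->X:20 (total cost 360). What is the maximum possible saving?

Current plan cost = 20·8 + 10·1 + 50·3 + 20·2 = 360.
Optimal plan:
  P1->X: 20 × 7 = 140
  P2->W: 30 × 1 = 30
  P2->X: 30 × 3 = 90
  P3->X: 20 × 2 = 40
Optimal cost = 300.
Saving = 360 − 300 = 60.

60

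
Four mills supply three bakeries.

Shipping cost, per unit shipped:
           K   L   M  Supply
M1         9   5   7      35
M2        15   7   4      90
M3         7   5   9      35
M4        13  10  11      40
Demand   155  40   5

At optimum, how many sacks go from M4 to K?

40

Optimal shipments:
  M1–K: 35 sacks
  M2–K: 45 sacks
  M2–L: 40 sacks
  M2–M: 5 sacks
  M3–K: 35 sacks
  M4–K: 40 sacks
Total cost = 2055.
So M4→K carries 40 sacks.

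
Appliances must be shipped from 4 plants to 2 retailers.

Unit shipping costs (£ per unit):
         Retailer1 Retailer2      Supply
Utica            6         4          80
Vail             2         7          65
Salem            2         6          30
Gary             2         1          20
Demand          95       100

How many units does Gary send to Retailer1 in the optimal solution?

The minimum-cost plan:
  Utica→Retailer2: 80 units
  Vail→Retailer1: 65 units
  Salem→Retailer1: 30 units
  Gary→Retailer2: 20 units
Total cost = £530.
The route Gary→Retailer1 is not used.

0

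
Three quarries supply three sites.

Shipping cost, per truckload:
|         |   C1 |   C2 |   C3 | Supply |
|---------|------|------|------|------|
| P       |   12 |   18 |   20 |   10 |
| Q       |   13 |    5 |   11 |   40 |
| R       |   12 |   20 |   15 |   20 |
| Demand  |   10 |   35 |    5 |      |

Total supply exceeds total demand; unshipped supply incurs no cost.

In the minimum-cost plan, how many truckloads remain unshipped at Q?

0

An optimal plan:
  Q→C2: 35 truckloads
  Q→C3: 5 truckloads
  R→C1: 10 truckloads
Total cost = 350.
Q ships 40 of its 40, leaving 0.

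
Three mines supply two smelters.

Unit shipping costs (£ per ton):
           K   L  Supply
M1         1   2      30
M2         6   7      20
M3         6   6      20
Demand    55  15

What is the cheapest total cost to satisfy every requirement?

270

An optimal shipping plan:
  M1→K: 30 tons
  M2→K: 20 tons
  M3→K: 5 tons
  M3→L: 15 tons
Total cost = £270.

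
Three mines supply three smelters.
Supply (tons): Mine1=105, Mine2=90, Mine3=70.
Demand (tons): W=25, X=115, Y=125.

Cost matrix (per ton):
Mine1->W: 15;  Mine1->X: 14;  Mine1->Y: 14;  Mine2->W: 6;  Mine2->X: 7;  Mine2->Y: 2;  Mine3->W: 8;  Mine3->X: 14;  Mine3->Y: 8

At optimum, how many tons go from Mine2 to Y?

Optimal shipments:
  Mine1 to X: 105 tons
  Mine2 to X: 10 tons
  Mine2 to Y: 80 tons
  Mine3 to W: 25 tons
  Mine3 to Y: 45 tons
Total cost = 2260.
So Mine2→Y carries 80 tons.

80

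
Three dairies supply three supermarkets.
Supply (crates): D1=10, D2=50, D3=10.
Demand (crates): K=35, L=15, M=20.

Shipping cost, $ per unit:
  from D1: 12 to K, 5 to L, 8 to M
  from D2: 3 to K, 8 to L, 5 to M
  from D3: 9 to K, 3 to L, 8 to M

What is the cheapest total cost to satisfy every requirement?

One minimum-cost allocation:
  D1 to L: 5 × $5 = $25
  D1 to M: 5 × $8 = $40
  D2 to K: 35 × $3 = $105
  D2 to M: 15 × $5 = $75
  D3 to L: 10 × $3 = $30
Total = 25 + 40 + 105 + 75 + 30 = $275.
(Supply check: D1 ships 10; D2 ships 50; D3 ships 10.)

275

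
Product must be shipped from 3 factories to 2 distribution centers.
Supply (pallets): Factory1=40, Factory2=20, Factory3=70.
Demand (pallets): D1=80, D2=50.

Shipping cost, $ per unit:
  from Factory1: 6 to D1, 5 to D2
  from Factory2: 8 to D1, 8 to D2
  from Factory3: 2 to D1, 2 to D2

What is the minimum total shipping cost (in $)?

A cheapest plan:
  Factory1–D2: 40 pallets
  Factory2–D1: 20 pallets
  Factory3–D1: 60 pallets
  Factory3–D2: 10 pallets
Total cost = $500.
(Supply check: Factory1 ships 40; Factory2 ships 20; Factory3 ships 70.)

500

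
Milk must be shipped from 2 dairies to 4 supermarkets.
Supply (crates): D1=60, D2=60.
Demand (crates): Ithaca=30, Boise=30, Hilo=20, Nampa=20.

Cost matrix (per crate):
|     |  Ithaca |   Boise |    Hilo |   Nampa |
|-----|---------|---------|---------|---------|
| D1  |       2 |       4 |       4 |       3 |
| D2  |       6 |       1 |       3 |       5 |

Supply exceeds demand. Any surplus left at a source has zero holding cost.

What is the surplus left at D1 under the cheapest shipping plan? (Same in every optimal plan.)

10

Minimum-cost shipments:
  D1->Ithaca: 30 × 2 = 60
  D1->Nampa: 20 × 3 = 60
  D2->Boise: 30 × 1 = 30
  D2->Hilo: 20 × 3 = 60
Total cost = 210.
D1 ships 50 of its 60, leaving 10.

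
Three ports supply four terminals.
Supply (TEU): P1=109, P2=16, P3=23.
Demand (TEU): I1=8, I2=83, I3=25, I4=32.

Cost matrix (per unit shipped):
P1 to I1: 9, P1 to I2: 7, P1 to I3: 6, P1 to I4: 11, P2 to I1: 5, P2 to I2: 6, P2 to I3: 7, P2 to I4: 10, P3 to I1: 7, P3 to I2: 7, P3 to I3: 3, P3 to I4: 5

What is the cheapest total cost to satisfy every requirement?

977

Optimal allocation:
  P1→I2: 83 × 7 = 581
  P1→I3: 25 × 6 = 150
  P1→I4: 1 × 11 = 11
  P2→I1: 8 × 5 = 40
  P2→I4: 8 × 10 = 80
  P3→I4: 23 × 5 = 115
Total = 581 + 150 + 11 + 40 + 80 + 115 = 977.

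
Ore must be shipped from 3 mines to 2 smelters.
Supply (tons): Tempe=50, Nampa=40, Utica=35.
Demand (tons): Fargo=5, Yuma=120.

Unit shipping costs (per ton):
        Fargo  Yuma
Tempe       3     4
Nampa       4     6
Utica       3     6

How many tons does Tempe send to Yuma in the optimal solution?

Optimal shipments:
  Tempe to Yuma: 50 × 4 = 200
  Nampa to Yuma: 40 × 6 = 240
  Utica to Fargo: 5 × 3 = 15
  Utica to Yuma: 30 × 6 = 180
Total cost = 635.
So Tempe→Yuma carries 50 tons.

50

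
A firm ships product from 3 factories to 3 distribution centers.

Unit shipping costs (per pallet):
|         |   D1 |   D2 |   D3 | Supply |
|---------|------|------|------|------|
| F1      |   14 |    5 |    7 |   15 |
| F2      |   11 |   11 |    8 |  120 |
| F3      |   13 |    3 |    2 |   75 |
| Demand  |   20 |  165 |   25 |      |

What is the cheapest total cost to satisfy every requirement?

1545

Optimal allocation:
  F1 to D2: 15 × 5 = 75
  F2 to D1: 20 × 11 = 220
  F2 to D2: 75 × 11 = 825
  F2 to D3: 25 × 8 = 200
  F3 to D2: 75 × 3 = 225
Total = 75 + 220 + 825 + 200 + 225 = 1545.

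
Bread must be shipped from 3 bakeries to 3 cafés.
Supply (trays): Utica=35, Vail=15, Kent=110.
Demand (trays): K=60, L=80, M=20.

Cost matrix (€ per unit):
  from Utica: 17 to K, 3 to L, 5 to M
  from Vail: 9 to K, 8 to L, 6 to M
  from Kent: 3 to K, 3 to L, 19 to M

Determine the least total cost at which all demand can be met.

An optimal shipping plan:
  Utica->L: 30 × €3 = €90
  Utica->M: 5 × €5 = €25
  Vail->M: 15 × €6 = €90
  Kent->K: 60 × €3 = €180
  Kent->L: 50 × €3 = €150
Total = 90 + 25 + 90 + 180 + 150 = €535.
(Supply check: Utica ships 35; Vail ships 15; Kent ships 110.)

535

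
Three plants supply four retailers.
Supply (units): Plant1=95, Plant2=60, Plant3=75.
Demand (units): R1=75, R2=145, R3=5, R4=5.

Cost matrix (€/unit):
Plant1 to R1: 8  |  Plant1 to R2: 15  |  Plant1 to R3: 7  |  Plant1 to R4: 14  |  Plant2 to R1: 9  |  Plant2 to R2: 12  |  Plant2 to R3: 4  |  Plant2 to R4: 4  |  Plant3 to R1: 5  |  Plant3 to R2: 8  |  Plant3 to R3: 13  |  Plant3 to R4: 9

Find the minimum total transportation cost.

A cheapest plan:
  Plant1–R1: 75 × €8 = €600
  Plant1–R2: 20 × €15 = €300
  Plant2–R2: 50 × €12 = €600
  Plant2–R3: 5 × €4 = €20
  Plant2–R4: 5 × €4 = €20
  Plant3–R2: 75 × €8 = €600
Total = 600 + 300 + 600 + 20 + 20 + 600 = €2140.
(Supply check: Plant1 ships 95; Plant2 ships 60; Plant3 ships 75.)

2140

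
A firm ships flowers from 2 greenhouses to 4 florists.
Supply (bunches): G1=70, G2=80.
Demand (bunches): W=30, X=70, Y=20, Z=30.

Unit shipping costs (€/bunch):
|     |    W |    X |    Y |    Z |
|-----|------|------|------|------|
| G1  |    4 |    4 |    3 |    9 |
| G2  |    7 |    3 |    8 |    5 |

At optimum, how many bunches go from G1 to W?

Solving gives:
  G1->W: 30 × €4 = €120
  G1->X: 20 × €4 = €80
  G1->Y: 20 × €3 = €60
  G2->X: 50 × €3 = €150
  G2->Z: 30 × €5 = €150
Total cost = €560.
So G1→W carries 30 bunches.

30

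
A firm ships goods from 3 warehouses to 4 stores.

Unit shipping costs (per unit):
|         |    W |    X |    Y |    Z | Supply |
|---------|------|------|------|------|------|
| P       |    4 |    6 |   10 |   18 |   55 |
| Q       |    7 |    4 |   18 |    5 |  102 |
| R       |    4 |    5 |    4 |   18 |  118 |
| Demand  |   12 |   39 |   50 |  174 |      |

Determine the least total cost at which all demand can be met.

Optimal allocation:
  P to Z: 55 × 18 = 990
  Q to Z: 102 × 5 = 510
  R to W: 12 × 4 = 48
  R to X: 39 × 5 = 195
  R to Y: 50 × 4 = 200
  R to Z: 17 × 18 = 306
Total = 990 + 510 + 48 + 195 + 200 + 306 = 2249.

2249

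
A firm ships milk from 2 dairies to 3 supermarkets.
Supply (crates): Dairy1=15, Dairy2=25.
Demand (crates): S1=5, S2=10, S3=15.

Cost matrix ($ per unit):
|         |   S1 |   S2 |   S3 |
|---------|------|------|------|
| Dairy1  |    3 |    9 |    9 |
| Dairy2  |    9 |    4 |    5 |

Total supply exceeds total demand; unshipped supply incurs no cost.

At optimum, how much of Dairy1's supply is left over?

Minimum-cost shipments:
  Dairy1→S1: 5 × $3 = $15
  Dairy2→S2: 10 × $4 = $40
  Dairy2→S3: 15 × $5 = $75
Total cost = $130.
Dairy1 ships 5 of its 15, leaving 10.

10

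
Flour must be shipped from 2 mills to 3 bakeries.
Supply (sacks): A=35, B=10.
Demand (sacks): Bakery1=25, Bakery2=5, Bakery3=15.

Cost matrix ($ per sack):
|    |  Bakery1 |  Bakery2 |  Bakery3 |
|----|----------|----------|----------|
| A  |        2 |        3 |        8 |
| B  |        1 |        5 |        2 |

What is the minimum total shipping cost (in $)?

125

One minimum-cost allocation:
  A->Bakery1: 25 × $2 = $50
  A->Bakery2: 5 × $3 = $15
  A->Bakery3: 5 × $8 = $40
  B->Bakery3: 10 × $2 = $20
Total = 50 + 15 + 40 + 20 = $125.
(Supply check: A ships 35; B ships 10.)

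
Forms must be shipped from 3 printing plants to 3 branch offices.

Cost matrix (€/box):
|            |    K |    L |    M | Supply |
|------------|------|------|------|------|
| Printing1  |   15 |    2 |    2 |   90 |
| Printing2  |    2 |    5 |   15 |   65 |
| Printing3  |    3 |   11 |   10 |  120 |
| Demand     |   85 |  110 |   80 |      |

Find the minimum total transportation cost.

One minimum-cost allocation:
  Printing1→L: 45 × €2 = €90
  Printing1→M: 45 × €2 = €90
  Printing2→L: 65 × €5 = €325
  Printing3→K: 85 × €3 = €255
  Printing3→M: 35 × €10 = €350
Total = 90 + 90 + 325 + 255 + 350 = €1110.

1110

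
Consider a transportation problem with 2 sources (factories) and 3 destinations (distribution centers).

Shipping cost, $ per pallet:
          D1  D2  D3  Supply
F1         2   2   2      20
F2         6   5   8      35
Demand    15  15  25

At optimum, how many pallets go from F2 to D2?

15

Solving gives:
  F1→D3: 20 × $2 = $40
  F2→D1: 15 × $6 = $90
  F2→D2: 15 × $5 = $75
  F2→D3: 5 × $8 = $40
Total cost = $245.
So F2→D2 carries 15 pallets.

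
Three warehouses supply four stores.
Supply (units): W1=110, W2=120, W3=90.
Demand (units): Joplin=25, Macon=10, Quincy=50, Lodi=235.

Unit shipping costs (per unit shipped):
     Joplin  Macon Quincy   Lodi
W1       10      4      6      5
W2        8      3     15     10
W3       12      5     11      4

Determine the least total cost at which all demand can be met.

2040

A cheapest plan:
  W1–Quincy: 50 × 6 = 300
  W1–Lodi: 60 × 5 = 300
  W2–Joplin: 25 × 8 = 200
  W2–Macon: 10 × 3 = 30
  W2–Lodi: 85 × 10 = 850
  W3–Lodi: 90 × 4 = 360
Total = 300 + 300 + 200 + 30 + 850 + 360 = 2040.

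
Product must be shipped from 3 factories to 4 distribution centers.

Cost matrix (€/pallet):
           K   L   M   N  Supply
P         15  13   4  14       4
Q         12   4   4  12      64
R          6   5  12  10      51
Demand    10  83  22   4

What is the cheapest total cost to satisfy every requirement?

An optimal shipping plan:
  P–M: 4 × €4 = €16
  Q–L: 46 × €4 = €184
  Q–M: 18 × €4 = €72
  R–K: 10 × €6 = €60
  R–L: 37 × €5 = €185
  R–N: 4 × €10 = €40
Total = 16 + 184 + 72 + 60 + 185 + 40 = €557.
(Supply check: P ships 4; Q ships 64; R ships 51.)

557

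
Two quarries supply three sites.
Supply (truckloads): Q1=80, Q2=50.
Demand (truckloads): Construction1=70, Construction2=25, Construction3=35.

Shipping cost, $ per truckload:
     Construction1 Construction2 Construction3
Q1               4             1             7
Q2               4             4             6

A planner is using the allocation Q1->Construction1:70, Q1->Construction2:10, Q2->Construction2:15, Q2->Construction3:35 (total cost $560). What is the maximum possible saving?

45

Current plan cost = 70·4 + 10·1 + 15·4 + 35·6 = $560.
Optimal plan:
  Q1->Construction1: 55 × $4 = $220
  Q1->Construction2: 25 × $1 = $25
  Q2->Construction1: 15 × $4 = $60
  Q2->Construction3: 35 × $6 = $210
Optimal cost = $515.
Saving = 560 − 515 = $45.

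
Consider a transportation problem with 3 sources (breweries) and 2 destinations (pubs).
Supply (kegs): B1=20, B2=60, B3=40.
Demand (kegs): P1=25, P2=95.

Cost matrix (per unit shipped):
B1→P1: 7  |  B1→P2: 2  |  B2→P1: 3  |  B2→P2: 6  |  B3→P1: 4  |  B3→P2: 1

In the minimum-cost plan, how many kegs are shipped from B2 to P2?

The minimum-cost plan:
  B1 to P2: 20 × 2 = 40
  B2 to P1: 25 × 3 = 75
  B2 to P2: 35 × 6 = 210
  B3 to P2: 40 × 1 = 40
Total cost = 365.
So B2→P2 carries 35 kegs.

35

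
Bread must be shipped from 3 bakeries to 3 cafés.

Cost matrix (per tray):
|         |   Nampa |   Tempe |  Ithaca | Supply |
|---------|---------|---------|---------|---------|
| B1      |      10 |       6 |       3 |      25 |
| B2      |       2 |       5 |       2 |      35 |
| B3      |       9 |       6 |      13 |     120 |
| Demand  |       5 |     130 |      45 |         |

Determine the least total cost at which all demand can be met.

895

A cheapest plan:
  B1–Tempe: 10 × 6 = 60
  B1–Ithaca: 15 × 3 = 45
  B2–Nampa: 5 × 2 = 10
  B2–Ithaca: 30 × 2 = 60
  B3–Tempe: 120 × 6 = 720
Total = 60 + 45 + 10 + 60 + 720 = 895.
(Supply check: B1 ships 25; B2 ships 35; B3 ships 120.)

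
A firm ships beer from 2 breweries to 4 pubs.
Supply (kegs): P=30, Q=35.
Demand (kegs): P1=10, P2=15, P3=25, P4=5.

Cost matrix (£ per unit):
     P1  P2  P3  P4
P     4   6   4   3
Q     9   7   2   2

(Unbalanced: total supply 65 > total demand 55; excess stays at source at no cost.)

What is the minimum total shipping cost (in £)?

190

One minimum-cost allocation:
  P->P1: 10 × £4 = £40
  P->P2: 15 × £6 = £90
  Q->P3: 25 × £2 = £50
  Q->P4: 5 × £2 = £10
Total = 40 + 90 + 50 + 10 = £190.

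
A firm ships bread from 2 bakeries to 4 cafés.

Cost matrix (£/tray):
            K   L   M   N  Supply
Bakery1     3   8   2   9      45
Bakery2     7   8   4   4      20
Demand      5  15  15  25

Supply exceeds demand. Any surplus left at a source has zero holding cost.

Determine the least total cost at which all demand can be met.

One minimum-cost allocation:
  Bakery1 to K: 5 trays
  Bakery1 to L: 15 trays
  Bakery1 to M: 15 trays
  Bakery1 to N: 5 trays
  Bakery2 to N: 20 trays
Total cost = £290.

290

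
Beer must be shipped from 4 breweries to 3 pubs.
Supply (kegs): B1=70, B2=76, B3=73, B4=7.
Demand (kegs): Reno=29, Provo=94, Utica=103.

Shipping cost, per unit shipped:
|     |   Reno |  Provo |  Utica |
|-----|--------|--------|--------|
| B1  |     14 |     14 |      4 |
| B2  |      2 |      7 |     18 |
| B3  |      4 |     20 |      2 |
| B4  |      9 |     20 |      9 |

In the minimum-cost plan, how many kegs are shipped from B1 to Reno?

0

Solving gives:
  B1->Provo: 18 × 14 = 252
  B1->Utica: 52 × 4 = 208
  B2->Provo: 76 × 7 = 532
  B3->Reno: 22 × 4 = 88
  B3->Utica: 51 × 2 = 102
  B4->Reno: 7 × 9 = 63
Total cost = 1245.
The route B1→Reno is not used.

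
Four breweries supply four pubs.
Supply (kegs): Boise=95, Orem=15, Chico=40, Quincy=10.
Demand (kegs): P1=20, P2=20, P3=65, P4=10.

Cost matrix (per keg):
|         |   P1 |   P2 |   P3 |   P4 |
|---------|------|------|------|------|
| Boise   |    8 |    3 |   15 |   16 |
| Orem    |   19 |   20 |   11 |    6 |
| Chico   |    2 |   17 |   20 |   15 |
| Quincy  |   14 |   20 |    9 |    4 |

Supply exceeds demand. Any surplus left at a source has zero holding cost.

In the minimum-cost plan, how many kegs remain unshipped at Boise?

Minimum-cost shipments:
  Boise->P2: 20 × 3 = 60
  Boise->P3: 50 × 15 = 750
  Orem->P3: 5 × 11 = 55
  Orem->P4: 10 × 6 = 60
  Chico->P1: 20 × 2 = 40
  Quincy->P3: 10 × 9 = 90
Total cost = 1055.
Boise ships 70 of its 95, leaving 25.

25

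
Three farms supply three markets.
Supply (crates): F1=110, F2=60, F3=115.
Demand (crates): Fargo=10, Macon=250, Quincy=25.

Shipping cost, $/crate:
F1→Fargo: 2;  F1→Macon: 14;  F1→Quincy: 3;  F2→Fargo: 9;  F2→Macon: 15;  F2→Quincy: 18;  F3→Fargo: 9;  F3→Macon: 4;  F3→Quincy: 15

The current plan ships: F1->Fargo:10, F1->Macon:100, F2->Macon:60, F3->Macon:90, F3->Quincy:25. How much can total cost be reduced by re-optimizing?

Current plan cost = 10·2 + 100·14 + 60·15 + 90·4 + 25·15 = $3055.
Optimal plan:
  F1→Fargo: 10 crates
  F1→Macon: 75 crates
  F1→Quincy: 25 crates
  F2→Macon: 60 crates
  F3→Macon: 115 crates
Optimal cost = $2505.
Saving = 3055 − 2505 = $550.

550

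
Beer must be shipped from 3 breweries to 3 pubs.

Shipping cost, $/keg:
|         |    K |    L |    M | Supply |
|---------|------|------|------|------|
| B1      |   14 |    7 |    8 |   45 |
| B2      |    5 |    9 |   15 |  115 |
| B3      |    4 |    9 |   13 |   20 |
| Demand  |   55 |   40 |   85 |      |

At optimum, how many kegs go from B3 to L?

Solving gives:
  B1→M: 45 kegs
  B2→K: 55 kegs
  B2→L: 40 kegs
  B2→M: 20 kegs
  B3→M: 20 kegs
Total cost = $1555.
The route B3→L is not used.

0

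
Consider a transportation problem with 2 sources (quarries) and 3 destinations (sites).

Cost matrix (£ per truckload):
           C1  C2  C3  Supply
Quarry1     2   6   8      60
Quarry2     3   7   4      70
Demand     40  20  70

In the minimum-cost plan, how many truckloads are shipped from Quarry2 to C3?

The minimum-cost plan:
  Quarry1–C1: 40 × £2 = £80
  Quarry1–C2: 20 × £6 = £120
  Quarry2–C3: 70 × £4 = £280
Total cost = £480.
So Quarry2→C3 carries 70 truckloads.

70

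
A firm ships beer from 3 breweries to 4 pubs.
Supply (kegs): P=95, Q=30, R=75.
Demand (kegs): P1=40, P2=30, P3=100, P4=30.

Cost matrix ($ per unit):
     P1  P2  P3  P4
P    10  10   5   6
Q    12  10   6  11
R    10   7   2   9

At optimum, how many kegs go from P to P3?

25

Optimal shipments:
  P→P1: 40 kegs
  P→P3: 25 kegs
  P→P4: 30 kegs
  Q→P2: 30 kegs
  R→P3: 75 kegs
Total cost = $1155.
So P→P3 carries 25 kegs.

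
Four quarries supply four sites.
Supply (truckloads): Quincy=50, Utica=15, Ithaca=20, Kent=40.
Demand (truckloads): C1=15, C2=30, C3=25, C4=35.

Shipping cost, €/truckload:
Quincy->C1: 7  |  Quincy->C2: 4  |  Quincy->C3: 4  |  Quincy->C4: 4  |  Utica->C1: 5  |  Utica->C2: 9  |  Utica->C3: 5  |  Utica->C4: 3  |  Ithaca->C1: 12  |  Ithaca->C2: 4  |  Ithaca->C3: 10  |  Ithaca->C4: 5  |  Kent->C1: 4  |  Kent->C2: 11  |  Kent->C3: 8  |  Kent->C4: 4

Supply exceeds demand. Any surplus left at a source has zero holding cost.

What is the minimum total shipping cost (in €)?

One minimum-cost allocation:
  Quincy to C2: 25 × €4 = €100
  Quincy to C3: 25 × €4 = €100
  Utica to C4: 15 × €3 = €45
  Ithaca to C2: 5 × €4 = €20
  Kent to C1: 15 × €4 = €60
  Kent to C4: 20 × €4 = €80
Total = 100 + 100 + 45 + 20 + 60 + 80 = €405.
(Supply check: Quincy ships 50; Utica ships 15; Ithaca ships 5; Kent ships 35.)

405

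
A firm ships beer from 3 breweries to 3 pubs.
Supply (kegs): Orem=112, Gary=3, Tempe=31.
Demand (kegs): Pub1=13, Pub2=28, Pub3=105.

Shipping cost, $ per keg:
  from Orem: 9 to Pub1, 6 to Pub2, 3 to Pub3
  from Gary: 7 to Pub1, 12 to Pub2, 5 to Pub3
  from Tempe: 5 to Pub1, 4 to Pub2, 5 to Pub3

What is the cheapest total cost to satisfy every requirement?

512

One minimum-cost allocation:
  Orem→Pub2: 7 kegs
  Orem→Pub3: 105 kegs
  Gary→Pub1: 3 kegs
  Tempe→Pub1: 10 kegs
  Tempe→Pub2: 21 kegs
Total cost = $512.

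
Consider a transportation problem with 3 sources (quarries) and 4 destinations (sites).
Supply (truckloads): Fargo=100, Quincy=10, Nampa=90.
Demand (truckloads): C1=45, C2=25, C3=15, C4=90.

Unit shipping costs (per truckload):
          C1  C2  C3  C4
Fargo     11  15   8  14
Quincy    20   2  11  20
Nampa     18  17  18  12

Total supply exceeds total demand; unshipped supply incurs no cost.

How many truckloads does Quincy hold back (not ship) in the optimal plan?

Minimum-cost shipments:
  Fargo–C1: 45 truckloads
  Fargo–C2: 15 truckloads
  Fargo–C3: 15 truckloads
  Quincy–C2: 10 truckloads
  Nampa–C4: 90 truckloads
Total cost = 1940.
Quincy ships 10 of its 10, leaving 0.

0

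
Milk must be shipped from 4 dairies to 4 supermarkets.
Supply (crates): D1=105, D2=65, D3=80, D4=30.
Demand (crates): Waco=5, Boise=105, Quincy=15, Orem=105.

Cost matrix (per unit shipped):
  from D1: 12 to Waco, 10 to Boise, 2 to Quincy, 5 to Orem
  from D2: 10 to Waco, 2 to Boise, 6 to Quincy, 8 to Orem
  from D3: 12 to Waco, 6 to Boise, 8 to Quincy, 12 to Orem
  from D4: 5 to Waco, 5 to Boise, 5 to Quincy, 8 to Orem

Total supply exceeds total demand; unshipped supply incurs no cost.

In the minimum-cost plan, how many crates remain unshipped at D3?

Minimum-cost shipments:
  D1→Orem: 105 × 5 = 525
  D2→Boise: 65 × 2 = 130
  D3→Boise: 30 × 6 = 180
  D4→Waco: 5 × 5 = 25
  D4→Boise: 10 × 5 = 50
  D4→Quincy: 15 × 5 = 75
Total cost = 985.
D3 ships 30 of its 80, leaving 50.

50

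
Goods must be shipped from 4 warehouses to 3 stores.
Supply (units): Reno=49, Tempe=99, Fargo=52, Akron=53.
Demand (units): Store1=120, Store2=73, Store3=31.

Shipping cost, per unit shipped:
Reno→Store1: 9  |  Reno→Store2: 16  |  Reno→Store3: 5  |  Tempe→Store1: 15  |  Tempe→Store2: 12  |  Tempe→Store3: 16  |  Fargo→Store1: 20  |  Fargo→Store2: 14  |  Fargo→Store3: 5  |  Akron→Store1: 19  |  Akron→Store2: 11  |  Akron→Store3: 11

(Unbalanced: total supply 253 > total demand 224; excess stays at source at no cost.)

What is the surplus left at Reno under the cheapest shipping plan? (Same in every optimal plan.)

0

An optimal plan:
  Reno–Store1: 49 × 9 = 441
  Tempe–Store1: 71 × 15 = 1065
  Tempe–Store2: 20 × 12 = 240
  Fargo–Store3: 31 × 5 = 155
  Akron–Store2: 53 × 11 = 583
Total cost = 2484.
Reno ships 49 of its 49, leaving 0.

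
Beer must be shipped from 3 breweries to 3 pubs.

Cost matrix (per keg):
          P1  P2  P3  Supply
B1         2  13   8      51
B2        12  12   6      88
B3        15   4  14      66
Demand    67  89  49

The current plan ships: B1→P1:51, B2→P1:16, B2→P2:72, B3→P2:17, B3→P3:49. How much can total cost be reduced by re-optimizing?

Current plan cost = 51·2 + 16·12 + 72·12 + 17·4 + 49·14 = 1912.
Optimal plan:
  B1 to P1: 51 kegs
  B2 to P1: 16 kegs
  B2 to P2: 23 kegs
  B2 to P3: 49 kegs
  B3 to P2: 66 kegs
Optimal cost = 1128.
Saving = 1912 − 1128 = 784.

784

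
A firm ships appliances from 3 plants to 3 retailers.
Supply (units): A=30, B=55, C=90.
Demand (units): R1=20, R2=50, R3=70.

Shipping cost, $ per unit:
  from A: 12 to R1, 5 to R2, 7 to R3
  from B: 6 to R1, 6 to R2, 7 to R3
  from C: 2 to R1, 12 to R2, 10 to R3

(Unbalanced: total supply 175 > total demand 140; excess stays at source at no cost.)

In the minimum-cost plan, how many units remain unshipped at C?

An optimal plan:
  A->R2: 30 × $5 = $150
  B->R2: 20 × $6 = $120
  B->R3: 35 × $7 = $245
  C->R1: 20 × $2 = $40
  C->R3: 35 × $10 = $350
Total cost = $905.
C ships 55 of its 90, leaving 35.

35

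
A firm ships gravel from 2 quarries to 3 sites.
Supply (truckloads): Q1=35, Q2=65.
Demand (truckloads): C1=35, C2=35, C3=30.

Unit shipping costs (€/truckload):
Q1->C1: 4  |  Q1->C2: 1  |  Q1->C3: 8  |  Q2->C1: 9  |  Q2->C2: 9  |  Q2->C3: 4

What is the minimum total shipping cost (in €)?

470

Optimal allocation:
  Q1 to C2: 35 truckloads
  Q2 to C1: 35 truckloads
  Q2 to C3: 30 truckloads
Total cost = €470.
(Supply check: Q1 ships 35; Q2 ships 65.)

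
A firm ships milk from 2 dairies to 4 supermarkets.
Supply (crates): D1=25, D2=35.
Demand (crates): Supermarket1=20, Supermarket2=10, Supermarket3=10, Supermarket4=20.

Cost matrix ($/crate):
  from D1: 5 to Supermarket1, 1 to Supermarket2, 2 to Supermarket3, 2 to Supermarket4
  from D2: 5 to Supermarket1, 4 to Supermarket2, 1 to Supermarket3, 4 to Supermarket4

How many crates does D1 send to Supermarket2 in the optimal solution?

10

Optimal shipments:
  D1 to Supermarket2: 10 × $1 = $10
  D1 to Supermarket4: 15 × $2 = $30
  D2 to Supermarket1: 20 × $5 = $100
  D2 to Supermarket3: 10 × $1 = $10
  D2 to Supermarket4: 5 × $4 = $20
Total cost = $170.
So D1→Supermarket2 carries 10 crates.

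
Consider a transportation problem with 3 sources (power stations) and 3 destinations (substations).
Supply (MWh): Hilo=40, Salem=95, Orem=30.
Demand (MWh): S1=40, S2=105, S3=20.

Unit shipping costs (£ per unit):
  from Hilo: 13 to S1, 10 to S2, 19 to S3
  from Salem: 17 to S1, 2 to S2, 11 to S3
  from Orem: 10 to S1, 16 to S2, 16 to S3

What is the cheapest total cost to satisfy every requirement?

Optimal allocation:
  Hilo->S1: 10 × £13 = £130
  Hilo->S2: 10 × £10 = £100
  Hilo->S3: 20 × £19 = £380
  Salem->S2: 95 × £2 = £190
  Orem->S1: 30 × £10 = £300
Total = 130 + 100 + 380 + 190 + 300 = £1100.

1100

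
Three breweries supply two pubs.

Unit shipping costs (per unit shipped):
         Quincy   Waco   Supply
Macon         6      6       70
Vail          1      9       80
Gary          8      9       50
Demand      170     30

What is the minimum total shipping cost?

An optimal shipping plan:
  Macon–Quincy: 40 × 6 = 240
  Macon–Waco: 30 × 6 = 180
  Vail–Quincy: 80 × 1 = 80
  Gary–Quincy: 50 × 8 = 400
Total = 240 + 180 + 80 + 400 = 900.

900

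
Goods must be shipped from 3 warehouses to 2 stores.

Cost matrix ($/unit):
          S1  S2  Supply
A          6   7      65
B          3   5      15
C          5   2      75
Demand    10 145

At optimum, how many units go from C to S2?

75

Optimal shipments:
  A–S2: 65 × $7 = $455
  B–S1: 10 × $3 = $30
  B–S2: 5 × $5 = $25
  C–S2: 75 × $2 = $150
Total cost = $660.
So C→S2 carries 75 units.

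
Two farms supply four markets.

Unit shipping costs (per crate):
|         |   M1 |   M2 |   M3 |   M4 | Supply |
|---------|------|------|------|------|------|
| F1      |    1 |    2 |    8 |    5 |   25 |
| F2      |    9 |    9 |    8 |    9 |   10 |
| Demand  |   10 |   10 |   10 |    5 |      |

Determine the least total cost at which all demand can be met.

Optimal allocation:
  F1 to M1: 10 crates
  F1 to M2: 10 crates
  F1 to M4: 5 crates
  F2 to M3: 10 crates
Total cost = 135.
(Supply check: F1 ships 25; F2 ships 10.)

135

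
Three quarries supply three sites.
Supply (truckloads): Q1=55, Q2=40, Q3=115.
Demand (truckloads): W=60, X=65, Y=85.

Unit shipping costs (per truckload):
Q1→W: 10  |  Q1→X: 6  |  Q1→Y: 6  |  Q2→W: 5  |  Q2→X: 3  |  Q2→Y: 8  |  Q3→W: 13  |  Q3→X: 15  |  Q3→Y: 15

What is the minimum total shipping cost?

2055

A cheapest plan:
  Q1->Y: 55 truckloads
  Q2->X: 40 truckloads
  Q3->W: 60 truckloads
  Q3->X: 25 truckloads
  Q3->Y: 30 truckloads
Total cost = 2055.
(Supply check: Q1 ships 55; Q2 ships 40; Q3 ships 115.)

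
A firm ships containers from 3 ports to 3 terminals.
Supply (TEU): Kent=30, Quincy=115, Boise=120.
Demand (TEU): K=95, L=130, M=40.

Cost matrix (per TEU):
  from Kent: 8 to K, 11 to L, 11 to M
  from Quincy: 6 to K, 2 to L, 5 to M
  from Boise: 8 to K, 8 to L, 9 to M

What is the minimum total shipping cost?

1470

An optimal shipping plan:
  Kent->K: 30 × 8 = 240
  Quincy->L: 115 × 2 = 230
  Boise->K: 65 × 8 = 520
  Boise->L: 15 × 8 = 120
  Boise->M: 40 × 9 = 360
Total = 240 + 230 + 520 + 120 + 360 = 1470.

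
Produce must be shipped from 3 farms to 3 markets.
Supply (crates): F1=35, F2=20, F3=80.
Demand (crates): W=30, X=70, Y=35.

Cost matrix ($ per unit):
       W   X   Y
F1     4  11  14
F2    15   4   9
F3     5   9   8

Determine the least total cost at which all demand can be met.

940

One minimum-cost allocation:
  F1→W: 30 × $4 = $120
  F1→X: 5 × $11 = $55
  F2→X: 20 × $4 = $80
  F3→X: 45 × $9 = $405
  F3→Y: 35 × $8 = $280
Total = 120 + 55 + 80 + 405 + 280 = $940.
(Supply check: F1 ships 35; F2 ships 20; F3 ships 80.)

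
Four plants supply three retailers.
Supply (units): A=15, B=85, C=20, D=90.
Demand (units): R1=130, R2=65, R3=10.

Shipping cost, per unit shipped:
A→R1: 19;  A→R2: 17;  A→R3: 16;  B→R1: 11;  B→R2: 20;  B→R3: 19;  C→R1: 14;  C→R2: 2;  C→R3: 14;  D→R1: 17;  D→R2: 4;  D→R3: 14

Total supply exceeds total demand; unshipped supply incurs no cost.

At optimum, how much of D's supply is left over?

Minimum-cost shipments:
  A→R1: 10 × 19 = 190
  B→R1: 85 × 11 = 935
  C→R1: 20 × 14 = 280
  D→R1: 15 × 17 = 255
  D→R2: 65 × 4 = 260
  D→R3: 10 × 14 = 140
Total cost = 2060.
D ships 90 of its 90, leaving 0.

0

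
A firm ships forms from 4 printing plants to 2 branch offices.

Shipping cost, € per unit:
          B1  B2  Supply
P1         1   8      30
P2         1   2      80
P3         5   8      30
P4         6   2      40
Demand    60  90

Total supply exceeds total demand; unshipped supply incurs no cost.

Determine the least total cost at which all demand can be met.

One minimum-cost allocation:
  P1→B1: 30 × €1 = €30
  P2→B1: 30 × €1 = €30
  P2→B2: 50 × €2 = €100
  P4→B2: 40 × €2 = €80
Total = 30 + 30 + 100 + 80 = €240.

240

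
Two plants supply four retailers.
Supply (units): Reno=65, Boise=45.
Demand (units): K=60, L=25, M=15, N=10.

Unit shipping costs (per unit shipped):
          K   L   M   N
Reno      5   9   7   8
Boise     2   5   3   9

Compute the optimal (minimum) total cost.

535

One minimum-cost allocation:
  Reno–K: 55 × 5 = 275
  Reno–N: 10 × 8 = 80
  Boise–K: 5 × 2 = 10
  Boise–L: 25 × 5 = 125
  Boise–M: 15 × 3 = 45
Total = 275 + 80 + 10 + 125 + 45 = 535.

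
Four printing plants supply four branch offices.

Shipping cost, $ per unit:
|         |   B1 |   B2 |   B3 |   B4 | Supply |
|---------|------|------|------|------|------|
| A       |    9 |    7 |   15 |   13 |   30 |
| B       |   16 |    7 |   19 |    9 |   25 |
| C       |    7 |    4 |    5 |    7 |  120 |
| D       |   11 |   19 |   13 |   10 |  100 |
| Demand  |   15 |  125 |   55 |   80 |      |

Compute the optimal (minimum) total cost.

1945

One minimum-cost allocation:
  A->B2: 30 × $7 = $210
  B->B2: 25 × $7 = $175
  C->B2: 70 × $4 = $280
  C->B3: 50 × $5 = $250
  D->B1: 15 × $11 = $165
  D->B3: 5 × $13 = $65
  D->B4: 80 × $10 = $800
Total = 210 + 175 + 280 + 250 + 165 + 65 + 800 = $1945.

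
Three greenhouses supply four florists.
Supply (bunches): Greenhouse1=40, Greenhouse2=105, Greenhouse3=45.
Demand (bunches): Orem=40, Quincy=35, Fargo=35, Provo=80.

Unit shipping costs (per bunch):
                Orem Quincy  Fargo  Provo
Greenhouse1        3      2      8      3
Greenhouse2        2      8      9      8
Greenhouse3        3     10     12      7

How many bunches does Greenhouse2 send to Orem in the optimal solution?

Solving gives:
  Greenhouse1->Quincy: 35 × 2 = 70
  Greenhouse1->Provo: 5 × 3 = 15
  Greenhouse2->Orem: 40 × 2 = 80
  Greenhouse2->Fargo: 35 × 9 = 315
  Greenhouse2->Provo: 30 × 8 = 240
  Greenhouse3->Provo: 45 × 7 = 315
Total cost = 1035.
So Greenhouse2→Orem carries 40 bunches.

40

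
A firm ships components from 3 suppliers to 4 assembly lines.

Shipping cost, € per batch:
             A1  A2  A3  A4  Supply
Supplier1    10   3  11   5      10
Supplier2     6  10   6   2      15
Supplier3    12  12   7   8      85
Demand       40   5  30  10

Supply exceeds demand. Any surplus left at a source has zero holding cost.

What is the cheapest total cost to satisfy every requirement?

680

One minimum-cost allocation:
  Supplier1→A2: 5 × €3 = €15
  Supplier1→A4: 5 × €5 = €25
  Supplier2→A1: 15 × €6 = €90
  Supplier3→A1: 25 × €12 = €300
  Supplier3→A3: 30 × €7 = €210
  Supplier3→A4: 5 × €8 = €40
Total = 15 + 25 + 90 + 300 + 210 + 40 = €680.
(Supply check: Supplier1 ships 10; Supplier2 ships 15; Supplier3 ships 60.)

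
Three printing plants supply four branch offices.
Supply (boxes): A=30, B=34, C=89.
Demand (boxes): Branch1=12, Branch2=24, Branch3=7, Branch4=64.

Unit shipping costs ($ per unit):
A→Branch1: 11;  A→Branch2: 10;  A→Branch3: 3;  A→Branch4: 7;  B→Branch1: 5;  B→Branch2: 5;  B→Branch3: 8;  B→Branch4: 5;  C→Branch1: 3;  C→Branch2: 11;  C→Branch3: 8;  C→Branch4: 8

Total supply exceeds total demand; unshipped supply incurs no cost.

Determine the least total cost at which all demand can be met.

A cheapest plan:
  A–Branch3: 7 × $3 = $21
  A–Branch4: 23 × $7 = $161
  B–Branch2: 24 × $5 = $120
  B–Branch4: 10 × $5 = $50
  C–Branch1: 12 × $3 = $36
  C–Branch4: 31 × $8 = $248
Total = 21 + 161 + 120 + 50 + 36 + 248 = $636.

636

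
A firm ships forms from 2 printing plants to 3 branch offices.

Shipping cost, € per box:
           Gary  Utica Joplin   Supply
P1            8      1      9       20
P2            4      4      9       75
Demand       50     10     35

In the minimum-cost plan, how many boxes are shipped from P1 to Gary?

0

The minimum-cost plan:
  P1→Utica: 10 boxes
  P1→Joplin: 10 boxes
  P2→Gary: 50 boxes
  P2→Joplin: 25 boxes
Total cost = €525.
The route P1→Gary is not used.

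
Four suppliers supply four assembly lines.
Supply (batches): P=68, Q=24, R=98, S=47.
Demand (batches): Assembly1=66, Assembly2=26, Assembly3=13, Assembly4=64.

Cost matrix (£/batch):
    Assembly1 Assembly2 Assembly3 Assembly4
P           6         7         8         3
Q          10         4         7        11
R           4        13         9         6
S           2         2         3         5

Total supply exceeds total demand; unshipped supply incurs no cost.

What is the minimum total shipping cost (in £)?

531

An optimal shipping plan:
  P->Assembly4: 64 × £3 = £192
  Q->Assembly2: 24 × £4 = £96
  R->Assembly1: 34 × £4 = £136
  S->Assembly1: 32 × £2 = £64
  S->Assembly2: 2 × £2 = £4
  S->Assembly3: 13 × £3 = £39
Total = 192 + 96 + 136 + 64 + 4 + 39 = £531.
(Supply check: P ships 64; Q ships 24; R ships 34; S ships 47.)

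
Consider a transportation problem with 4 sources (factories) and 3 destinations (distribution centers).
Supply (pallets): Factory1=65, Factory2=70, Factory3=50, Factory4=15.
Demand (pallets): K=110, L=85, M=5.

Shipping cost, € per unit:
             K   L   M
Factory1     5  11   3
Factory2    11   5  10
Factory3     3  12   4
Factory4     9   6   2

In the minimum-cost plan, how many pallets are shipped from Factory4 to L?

15

Solving gives:
  Factory1->K: 60 × €5 = €300
  Factory1->M: 5 × €3 = €15
  Factory2->L: 70 × €5 = €350
  Factory3->K: 50 × €3 = €150
  Factory4->L: 15 × €6 = €90
Total cost = €905.
So Factory4→L carries 15 pallets.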